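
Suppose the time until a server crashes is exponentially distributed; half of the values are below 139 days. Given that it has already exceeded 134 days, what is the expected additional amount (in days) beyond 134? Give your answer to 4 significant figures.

For an exponential, median = ln(2)/λ, so λ = ln 2 / 139 = 0.00498667 per day.
By memorylessness, the remaining amount past any threshold is again Exp(λ) with mean 1/λ = 200.535 days.

200.5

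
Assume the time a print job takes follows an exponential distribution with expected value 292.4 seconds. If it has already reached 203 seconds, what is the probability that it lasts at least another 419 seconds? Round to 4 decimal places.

0.2386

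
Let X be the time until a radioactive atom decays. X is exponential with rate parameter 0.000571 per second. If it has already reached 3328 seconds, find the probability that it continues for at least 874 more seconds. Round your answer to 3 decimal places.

0.607

P(X > s+t | X > s) = e^(−λ(s+t))/e^(−λs) = e^(−λt), independent of s = 3328.
P(X > 874) = e^(−0.49905) ≈ 0.607.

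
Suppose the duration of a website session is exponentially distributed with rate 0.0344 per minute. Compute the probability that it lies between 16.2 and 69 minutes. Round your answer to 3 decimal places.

0.480

P(16.2 < X < 69) = e^(−λ·16.2) − e^(−λ·69) = 0.57276 − 0.09314 ≈ 0.480.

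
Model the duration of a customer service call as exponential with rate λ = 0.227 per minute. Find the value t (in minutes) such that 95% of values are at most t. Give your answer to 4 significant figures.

13.20

Set 1 − e^(−λt) = 0.95, so t = −ln(0.05)/λ = 2.9957/0.227 ≈ 13.1971 minutes.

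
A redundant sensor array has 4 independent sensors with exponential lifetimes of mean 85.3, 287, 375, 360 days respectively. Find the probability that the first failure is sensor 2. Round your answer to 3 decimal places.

Rates: λ_i = 1/mean_i → 0.0117233, 0.00348432, 0.00266667, 0.00277778; Σλ = 0.0206521.
P(sensor 2 first) = λ_2/Σλ = 0.00348432/0.0206521 ≈ 0.169.

0.169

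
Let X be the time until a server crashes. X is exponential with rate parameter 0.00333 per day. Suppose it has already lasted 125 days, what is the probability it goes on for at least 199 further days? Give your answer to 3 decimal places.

0.515

P(X > s+t | X > s) = e^(−λ(s+t))/e^(−λs) = e^(−λt), independent of s = 125.
P(X > 199) = e^(−0.66267) ≈ 0.515.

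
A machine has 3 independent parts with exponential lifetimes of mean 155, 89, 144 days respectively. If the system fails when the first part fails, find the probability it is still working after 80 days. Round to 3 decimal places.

The first failure time is exponential with rate Σλ_i = 1/155 + 1/89 + 1/144 = 0.024632 per day.
P(min > 80) = e^(−0.024632·80) = e^(−1.9706) ≈ 0.139.

0.139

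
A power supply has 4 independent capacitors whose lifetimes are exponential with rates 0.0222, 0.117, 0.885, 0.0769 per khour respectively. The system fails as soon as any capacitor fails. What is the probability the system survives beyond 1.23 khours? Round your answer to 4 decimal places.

0.2581

The time to first failure is exponential with rate Σλ = 0.0222 + 0.117 + 0.885 + 0.0769 = 1.1011.
P(min > 1.23) = e^(−1.1011·1.23) = e^(−1.3544) ≈ 0.2581.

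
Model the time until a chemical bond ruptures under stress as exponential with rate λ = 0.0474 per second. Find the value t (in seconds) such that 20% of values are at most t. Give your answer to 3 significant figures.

4.71

Set 1 − e^(−λt) = 0.2, so t = −ln(0.8)/λ = 0.22314/0.0474 ≈ 4.70767 seconds.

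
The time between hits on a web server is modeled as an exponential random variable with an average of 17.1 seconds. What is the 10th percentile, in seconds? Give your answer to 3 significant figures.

1.80

The rate is λ = 1/17.1 = 0.0584795 per second.
Set 1 − e^(−λt) = 0.1, so t = −ln(0.9)/λ = 0.10536/0.0584795 ≈ 1.80166 seconds.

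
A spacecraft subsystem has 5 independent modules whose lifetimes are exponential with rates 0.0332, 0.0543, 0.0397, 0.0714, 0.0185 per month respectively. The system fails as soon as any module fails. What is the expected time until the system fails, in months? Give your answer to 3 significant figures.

4.61

The time to first failure is exponential with rate Σλ = 0.0332 + 0.0543 + 0.0397 + 0.0714 + 0.0185 = 0.2171.
E[min] = 1/Σλ = 1/0.2171 = 4.60617 months.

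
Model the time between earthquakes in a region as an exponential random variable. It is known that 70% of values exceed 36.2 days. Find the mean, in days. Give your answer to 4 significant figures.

e^(−λ·36.2) = 0.70 ⇒ λ = −ln(0.70)/36.2 = 0.0098529.
Mean = 1/λ = 101.493 days.

101.5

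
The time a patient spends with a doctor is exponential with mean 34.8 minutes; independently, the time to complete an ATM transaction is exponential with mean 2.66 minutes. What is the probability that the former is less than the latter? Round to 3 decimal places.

0.071

λ_1 = 1/34.8 = 0.0287356, λ_2 = 1/2.66 = 0.37594.
For independent exponentials, P(the former < the latter) = λ_1/(λ_1+λ_2) = 0.0287356/0.404675 ≈ 0.071.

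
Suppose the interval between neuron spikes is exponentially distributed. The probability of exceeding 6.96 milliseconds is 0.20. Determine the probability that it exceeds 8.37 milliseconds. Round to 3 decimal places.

e^(−λ·6.96) = 0.20 ⇒ λ = −ln(0.20)/6.96 = 0.231241.
P(X > 8.37) = e^(−0.231241·8.37) = e^(−1.9355) ≈ 0.144.

0.144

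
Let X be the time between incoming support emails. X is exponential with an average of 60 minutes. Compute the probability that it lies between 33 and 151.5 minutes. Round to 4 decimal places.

0.4969

The rate is λ = 1/60 = 0.0166667 per minute.
P(33 < X < 151.5) = e^(−λ·33) − e^(−λ·151.5) = 0.57695 − 0.08006 ≈ 0.4969.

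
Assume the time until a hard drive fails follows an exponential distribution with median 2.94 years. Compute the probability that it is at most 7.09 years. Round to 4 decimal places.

0.8120

For an exponential, median = ln(2)/λ, so λ = ln 2 / 2.94 = 0.235764 per year.
P(X ≤ 7.09) = 1 − e^(−λ·7.09) = 1 − e^(−1.6716) ≈ 0.8120.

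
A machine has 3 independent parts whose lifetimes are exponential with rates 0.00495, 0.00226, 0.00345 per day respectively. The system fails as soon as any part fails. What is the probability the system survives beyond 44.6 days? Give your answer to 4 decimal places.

0.6216

The time to first failure is exponential with rate Σλ = 0.00495 + 0.00226 + 0.00345 = 0.01066.
P(min > 44.6) = e^(−0.01066·44.6) = e^(−0.47544) ≈ 0.6216.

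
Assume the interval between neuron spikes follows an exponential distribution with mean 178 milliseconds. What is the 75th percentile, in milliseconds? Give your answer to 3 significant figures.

247

The rate is λ = 1/178 = 0.00561798 per millisecond.
Set 1 − e^(−λt) = 0.75, so t = −ln(0.25)/λ = 1.3863/0.00561798 ≈ 246.76 milliseconds.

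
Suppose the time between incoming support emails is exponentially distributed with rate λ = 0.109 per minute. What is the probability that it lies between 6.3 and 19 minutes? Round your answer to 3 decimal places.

0.377

P(6.3 < X < 19) = e^(−λ·6.3) − e^(−λ·19) = 0.50323 − 0.12606 ≈ 0.377.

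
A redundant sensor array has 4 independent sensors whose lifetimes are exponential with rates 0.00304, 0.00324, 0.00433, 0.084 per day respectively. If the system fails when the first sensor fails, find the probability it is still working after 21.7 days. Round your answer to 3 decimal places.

0.128

The time to first failure is exponential with rate Σλ = 0.00304 + 0.00324 + 0.00433 + 0.084 = 0.09461.
P(min > 21.7) = e^(−0.09461·21.7) = e^(−2.053) ≈ 0.128.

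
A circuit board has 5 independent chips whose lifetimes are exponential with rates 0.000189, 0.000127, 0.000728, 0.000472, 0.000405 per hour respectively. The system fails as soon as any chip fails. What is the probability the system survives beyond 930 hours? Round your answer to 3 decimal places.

0.168

The time to first failure is exponential with rate Σλ = 0.000189 + 0.000127 + 0.000728 + 0.000472 + 0.000405 = 0.001921.
P(min > 930) = e^(−0.001921·930) = e^(−1.7865) ≈ 0.168.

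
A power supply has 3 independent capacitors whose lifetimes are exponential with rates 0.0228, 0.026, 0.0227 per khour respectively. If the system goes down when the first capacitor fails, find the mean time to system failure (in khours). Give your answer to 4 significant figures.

The time to first failure is exponential with rate Σλ = 0.0228 + 0.026 + 0.0227 = 0.0715.
E[min] = 1/Σλ = 1/0.0715 = 13.986 khours.

13.99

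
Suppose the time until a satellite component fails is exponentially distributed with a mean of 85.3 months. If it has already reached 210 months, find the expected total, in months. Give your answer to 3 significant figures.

The rate is λ = 1/85.3 = 0.0117233 per month.
By memorylessness, E[X | X > 210] = 210 + 1/λ = 210 + 85.3 = 295.3 months.

295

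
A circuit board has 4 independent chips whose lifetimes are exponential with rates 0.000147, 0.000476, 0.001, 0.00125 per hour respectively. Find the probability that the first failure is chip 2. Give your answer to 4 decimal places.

0.1657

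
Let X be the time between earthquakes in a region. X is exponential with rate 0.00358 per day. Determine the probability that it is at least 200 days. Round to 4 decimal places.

0.4887

P(X > 200) = e^(−λ·200) = e^(−0.716) ≈ 0.4887.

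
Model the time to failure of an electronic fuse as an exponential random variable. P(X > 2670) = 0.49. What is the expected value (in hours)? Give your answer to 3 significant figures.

3740

e^(−λ·2670) = 0.49 ⇒ λ = −ln(0.49)/2670 = 0.000267172.
Mean = 1/λ = 3742.9 hours.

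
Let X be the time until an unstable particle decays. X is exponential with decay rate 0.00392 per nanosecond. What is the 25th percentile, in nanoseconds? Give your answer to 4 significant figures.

Set 1 − e^(−λt) = 0.25, so t = −ln(0.75)/λ = 0.28768/0.00392 ≈ 73.3883 nanoseconds.

73.39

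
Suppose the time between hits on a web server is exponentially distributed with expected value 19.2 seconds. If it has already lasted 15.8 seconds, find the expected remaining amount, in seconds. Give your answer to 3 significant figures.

The rate is λ = 1/19.2 = 0.0520833 per second.
By memorylessness, the remaining amount past any threshold is again Exp(λ) with mean 1/λ = 19.2 seconds.

19.2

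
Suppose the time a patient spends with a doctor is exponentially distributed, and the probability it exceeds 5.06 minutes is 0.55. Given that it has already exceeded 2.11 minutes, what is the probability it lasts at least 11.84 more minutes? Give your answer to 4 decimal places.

From e^(−λ·5.06) = 0.55, λ = −ln(0.55)/5.06 = 0.11815.
Memoryless: P(X > 2.11+11.84 | X > 2.11) = P(X > 11.84) = e^(−0.11815·11.84) ≈ 0.2469.

0.2469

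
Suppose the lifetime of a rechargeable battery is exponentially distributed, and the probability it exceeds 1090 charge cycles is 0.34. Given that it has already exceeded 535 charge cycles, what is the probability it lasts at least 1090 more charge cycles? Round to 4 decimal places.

0.3400

From e^(−λ·1090) = 0.34, λ = −ln(0.34)/1090 = 0.000989734.
Memoryless: P(X > 535+1090 | X > 535) = P(X > 1090) = e^(−0.000989734·1090) ≈ 0.3400.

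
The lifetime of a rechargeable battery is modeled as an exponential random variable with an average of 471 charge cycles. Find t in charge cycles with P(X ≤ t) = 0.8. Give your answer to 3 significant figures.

758

The rate is λ = 1/471 = 0.00212314 per charge cycle.
Set 1 − e^(−λt) = 0.8, so t = −ln(0.2)/λ = 1.6094/0.00212314 ≈ 758.045 charge cycles.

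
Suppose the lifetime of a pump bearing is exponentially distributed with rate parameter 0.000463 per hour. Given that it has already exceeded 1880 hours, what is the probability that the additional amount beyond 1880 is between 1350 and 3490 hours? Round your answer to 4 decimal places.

0.3365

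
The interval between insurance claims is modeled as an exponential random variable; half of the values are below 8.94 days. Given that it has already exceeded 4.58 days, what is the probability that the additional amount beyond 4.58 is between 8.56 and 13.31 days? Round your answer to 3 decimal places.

0.159

For an exponential, median = ln(2)/λ, so λ = ln 2 / 8.94 = 0.0775332 per day.
Memoryless: the residual past 4.58 is again Exp(λ).
P(8.56 < residual < 13.31) = e^(−λ·8.56) − e^(−λ·13.31) = 0.51495 − 0.35631 ≈ 0.159.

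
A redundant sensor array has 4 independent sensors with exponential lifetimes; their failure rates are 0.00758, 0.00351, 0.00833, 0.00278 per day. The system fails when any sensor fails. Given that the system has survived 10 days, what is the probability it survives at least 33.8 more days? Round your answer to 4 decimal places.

0.4722

Time to first failure ~ Exp(Σλ) with Σλ = 0.0222.
By memorylessness, P(T > 10+33.8 | T > 10) = P(T > 33.8) = e^(−0.0222·33.8) ≈ 0.4722.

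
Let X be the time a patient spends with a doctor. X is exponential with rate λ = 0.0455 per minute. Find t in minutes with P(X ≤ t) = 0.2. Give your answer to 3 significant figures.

Set 1 − e^(−λt) = 0.2, so t = −ln(0.8)/λ = 0.22314/0.0455 ≈ 4.90425 minutes.

4.90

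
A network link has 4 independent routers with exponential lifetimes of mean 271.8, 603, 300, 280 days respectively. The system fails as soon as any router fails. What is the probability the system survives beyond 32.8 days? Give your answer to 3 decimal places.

The first failure time is exponential with rate Σλ_i = 1/271.8 + 1/603 + 1/300 + 1/280 = 0.0122423 per day.
P(min > 32.8) = e^(−0.0122423·32.8) = e^(−0.40155) ≈ 0.669.

0.669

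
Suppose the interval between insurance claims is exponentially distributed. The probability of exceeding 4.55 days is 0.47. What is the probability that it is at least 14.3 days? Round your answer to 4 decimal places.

e^(−λ·4.55) = 0.47 ⇒ λ = −ln(0.47)/4.55 = 0.165939.
P(X > 14.3) = e^(−0.165939·14.3) = e^(−2.3729) ≈ 0.0932.

0.0932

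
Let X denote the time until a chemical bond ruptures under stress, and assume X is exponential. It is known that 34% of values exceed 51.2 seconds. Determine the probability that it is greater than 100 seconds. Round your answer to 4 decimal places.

0.1216

e^(−λ·51.2) = 0.34 ⇒ λ = −ln(0.34)/51.2 = 0.0210705.
P(X > 100) = e^(−0.0210705·100) = e^(−2.1071) ≈ 0.1216.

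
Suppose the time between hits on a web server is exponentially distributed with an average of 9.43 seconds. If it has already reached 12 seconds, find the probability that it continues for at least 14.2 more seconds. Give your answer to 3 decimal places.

0.222

The rate is λ = 1/9.43 = 0.106045 per second.
By the memoryless property, P(X > 12+14.2 | X > 12) = P(X > 14.2).
P(X > 14.2) = e^(−1.5058) ≈ 0.222.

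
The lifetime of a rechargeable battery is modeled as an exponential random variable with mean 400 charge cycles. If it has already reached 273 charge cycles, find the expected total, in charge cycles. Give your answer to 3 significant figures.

673

The rate is λ = 1/400 = 0.0025 per charge cycle.
By memorylessness, E[X | X > 273] = 273 + 1/λ = 273 + 400 = 673 charge cycles.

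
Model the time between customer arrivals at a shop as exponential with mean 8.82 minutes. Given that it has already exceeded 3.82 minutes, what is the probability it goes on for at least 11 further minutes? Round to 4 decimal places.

0.2873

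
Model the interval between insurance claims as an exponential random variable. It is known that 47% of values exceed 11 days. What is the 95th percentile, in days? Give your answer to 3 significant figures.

43.6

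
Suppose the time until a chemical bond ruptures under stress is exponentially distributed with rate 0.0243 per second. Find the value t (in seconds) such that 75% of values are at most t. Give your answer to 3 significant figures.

57.0

Set 1 − e^(−λt) = 0.75, so t = −ln(0.25)/λ = 1.3863/0.0243 ≈ 57.0492 seconds.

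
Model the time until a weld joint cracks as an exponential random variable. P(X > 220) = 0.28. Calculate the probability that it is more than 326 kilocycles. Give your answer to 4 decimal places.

e^(−λ·220) = 0.28 ⇒ λ = −ln(0.28)/220 = 0.00578621.
P(X > 326) = e^(−0.00578621·326) = e^(−1.8863) ≈ 0.1516.

0.1516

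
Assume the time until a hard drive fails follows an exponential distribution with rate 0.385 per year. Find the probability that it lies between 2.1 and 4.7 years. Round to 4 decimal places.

0.2818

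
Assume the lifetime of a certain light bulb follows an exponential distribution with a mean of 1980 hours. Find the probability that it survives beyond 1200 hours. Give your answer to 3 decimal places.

0.545

The rate is λ = 1/1980 = 0.000505051 per hour.
P(X > 1200) = e^(−λ·1200) = e^(−0.60606) ≈ 0.545.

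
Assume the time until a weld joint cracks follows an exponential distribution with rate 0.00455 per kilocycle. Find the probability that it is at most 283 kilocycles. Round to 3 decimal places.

P(X ≤ 283) = 1 − e^(−λ·283) = 1 − e^(−1.2876) ≈ 0.724.

0.724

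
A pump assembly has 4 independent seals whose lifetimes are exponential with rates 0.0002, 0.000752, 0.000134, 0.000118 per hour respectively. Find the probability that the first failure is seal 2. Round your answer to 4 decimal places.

0.6246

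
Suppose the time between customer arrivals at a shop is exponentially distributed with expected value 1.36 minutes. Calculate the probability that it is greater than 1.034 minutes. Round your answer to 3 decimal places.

The rate is λ = 1/1.36 = 0.735294 per minute.
P(X > 1.034) = e^(−λ·1.034) = e^(−0.76029) ≈ 0.468.

0.468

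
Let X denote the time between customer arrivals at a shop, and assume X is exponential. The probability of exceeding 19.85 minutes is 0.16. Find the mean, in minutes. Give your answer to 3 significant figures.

e^(−λ·19.85) = 0.16 ⇒ λ = −ln(0.16)/19.85 = 0.0923215.
Mean = 1/λ = 10.8317 minutes.

10.8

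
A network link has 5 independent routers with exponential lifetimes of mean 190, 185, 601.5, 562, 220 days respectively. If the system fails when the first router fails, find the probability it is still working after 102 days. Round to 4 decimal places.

0.1491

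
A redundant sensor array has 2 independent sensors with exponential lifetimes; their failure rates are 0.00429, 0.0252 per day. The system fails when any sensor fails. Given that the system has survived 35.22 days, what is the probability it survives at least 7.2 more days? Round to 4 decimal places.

0.8087

Time to first failure ~ Exp(Σλ) with Σλ = 0.02949.
By memorylessness, P(T > 35.22+7.2 | T > 35.22) = P(T > 7.2) = e^(−0.02949·7.2) ≈ 0.8087.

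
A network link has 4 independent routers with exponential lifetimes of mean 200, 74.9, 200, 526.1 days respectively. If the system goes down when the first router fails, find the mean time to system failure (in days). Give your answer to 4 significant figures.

39.60

The first failure time is exponential with rate Σλ_i = 1/200 + 1/74.9 + 1/200 + 1/526.1 = 0.0252519 per day.
E[min] = 1/Σλ = 1/0.0252519 = 39.601 days.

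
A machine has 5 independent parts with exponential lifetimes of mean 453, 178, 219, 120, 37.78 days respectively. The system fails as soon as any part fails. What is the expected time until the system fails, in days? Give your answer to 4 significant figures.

21.19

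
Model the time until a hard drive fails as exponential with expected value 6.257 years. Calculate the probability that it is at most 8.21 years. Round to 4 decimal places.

The rate is λ = 1/6.257 = 0.159821 per year.
P(X ≤ 8.21) = 1 − e^(−λ·8.21) = 1 − e^(−1.3121) ≈ 0.7308.

0.7308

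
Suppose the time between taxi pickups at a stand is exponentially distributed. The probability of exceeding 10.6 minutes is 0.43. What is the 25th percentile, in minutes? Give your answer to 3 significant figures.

e^(−λ·10.6) = 0.43 ⇒ λ = −ln(0.43)/10.6 = 0.0796198.
25th percentile: 1 − e^(−λt) = 0.25, t = −ln(0.75)/λ = 3.6132 minutes.

3.61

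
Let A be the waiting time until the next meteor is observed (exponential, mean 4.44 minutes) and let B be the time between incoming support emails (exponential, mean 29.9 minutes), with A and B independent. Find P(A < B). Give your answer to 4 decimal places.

0.8707

λ_1 = 1/4.44 = 0.225225, λ_2 = 1/29.9 = 0.0334448.
For independent exponentials, P(A < B) = λ_1/(λ_1+λ_2) = 0.225225/0.25867 ≈ 0.8707.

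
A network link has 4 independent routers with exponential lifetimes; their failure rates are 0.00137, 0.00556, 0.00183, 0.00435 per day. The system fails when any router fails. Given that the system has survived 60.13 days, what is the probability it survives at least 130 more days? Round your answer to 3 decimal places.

Time to first failure ~ Exp(Σλ) with Σλ = 0.01311.
By memorylessness, P(T > 60.13+130 | T > 60.13) = P(T > 130) = e^(−0.01311·130) ≈ 0.182.

0.182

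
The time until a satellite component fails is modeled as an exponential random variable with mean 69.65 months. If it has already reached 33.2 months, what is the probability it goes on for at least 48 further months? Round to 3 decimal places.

The rate is λ = 1/69.65 = 0.0143575 per month.
P(X > s+t | X > s) = e^(−λ(s+t))/e^(−λs) = e^(−λt), independent of s = 33.2.
P(X > 48) = e^(−0.68916) ≈ 0.502.

0.502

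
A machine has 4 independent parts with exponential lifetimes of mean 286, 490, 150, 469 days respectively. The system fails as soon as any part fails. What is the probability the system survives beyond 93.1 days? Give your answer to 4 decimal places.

0.2632

The first failure time is exponential with rate Σλ_i = 1/286 + 1/490 + 1/150 + 1/469 = 0.0143362 per day.
P(min > 93.1) = e^(−0.0143362·93.1) = e^(−1.3347) ≈ 0.2632.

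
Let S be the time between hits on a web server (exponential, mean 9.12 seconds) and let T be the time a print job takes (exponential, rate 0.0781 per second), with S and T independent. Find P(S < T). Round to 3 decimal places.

0.584

λ_1 = 1/9.12 = 0.109649, λ_2 = 0.0781.
For independent exponentials, P(S < T) = λ_1/(λ_1+λ_2) = 0.109649/0.187749 ≈ 0.584.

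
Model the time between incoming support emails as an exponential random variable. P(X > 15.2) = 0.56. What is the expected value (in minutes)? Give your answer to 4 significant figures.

26.22

e^(−λ·15.2) = 0.56 ⇒ λ = −ln(0.56)/15.2 = 0.038146.
Mean = 1/λ = 26.2151 minutes.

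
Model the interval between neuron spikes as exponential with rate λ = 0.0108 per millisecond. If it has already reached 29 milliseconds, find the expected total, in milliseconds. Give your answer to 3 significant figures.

By memorylessness, E[X | X > 29] = 29 + 1/λ = 29 + 92.5926 = 121.593 milliseconds.

122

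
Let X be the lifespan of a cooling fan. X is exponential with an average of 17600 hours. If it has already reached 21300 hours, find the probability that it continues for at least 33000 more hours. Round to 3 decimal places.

0.153

The rate is λ = 1/17600 = 0.0000568182 per hour.
The exponential is memoryless, so the remaining time is again Exp(λ): the condition X > 21300 is irrelevant.
P(X > 33000) = e^(−1.875) ≈ 0.153.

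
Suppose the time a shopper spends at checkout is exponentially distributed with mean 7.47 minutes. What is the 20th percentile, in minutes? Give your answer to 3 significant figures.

1.67

The rate is λ = 1/7.47 = 0.133869 per minute.
Set 1 − e^(−λt) = 0.2, so t = −ln(0.8)/λ = 0.22314/0.133869 ≈ 1.66688 minutes.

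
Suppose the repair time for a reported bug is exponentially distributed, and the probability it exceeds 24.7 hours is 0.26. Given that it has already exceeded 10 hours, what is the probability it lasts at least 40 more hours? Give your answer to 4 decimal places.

From e^(−λ·24.7) = 0.26, λ = −ln(0.26)/24.7 = 0.0545374.
Memoryless: P(X > 10+40 | X > 10) = P(X > 40) = e^(−0.0545374·40) ≈ 0.1129.

0.1129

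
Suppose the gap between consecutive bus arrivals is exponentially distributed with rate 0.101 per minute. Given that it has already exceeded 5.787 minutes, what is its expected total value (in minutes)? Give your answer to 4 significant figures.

15.69

By memorylessness, E[X | X > 5.787] = 5.787 + 1/λ = 5.787 + 9.90099 = 15.688 minutes.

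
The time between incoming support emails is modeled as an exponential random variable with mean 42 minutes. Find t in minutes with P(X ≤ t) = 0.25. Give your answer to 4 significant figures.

12.08

The rate is λ = 1/42 = 0.0238095 per minute.
Set 1 − e^(−λt) = 0.25, so t = −ln(0.75)/λ = 0.28768/0.0238095 ≈ 12.0826 minutes.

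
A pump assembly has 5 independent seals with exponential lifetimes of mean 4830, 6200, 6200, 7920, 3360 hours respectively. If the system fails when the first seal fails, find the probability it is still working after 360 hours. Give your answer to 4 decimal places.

0.7095

The first failure time is exponential with rate Σλ_i = 1/4830 + 1/6200 + 1/6200 + 1/7920 + 1/3360 = 0.000953502 per hour.
P(min > 360) = e^(−0.000953502·360) = e^(−0.34326) ≈ 0.7095.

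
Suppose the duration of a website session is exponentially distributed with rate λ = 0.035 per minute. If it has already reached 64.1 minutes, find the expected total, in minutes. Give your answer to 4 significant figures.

92.67

By memorylessness, E[X | X > 64.1] = 64.1 + 1/λ = 64.1 + 28.5714 = 92.6714 minutes.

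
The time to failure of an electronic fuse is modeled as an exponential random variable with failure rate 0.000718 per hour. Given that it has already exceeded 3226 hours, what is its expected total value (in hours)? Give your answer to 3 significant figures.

By memorylessness, E[X | X > 3226] = 3226 + 1/λ = 3226 + 1392.76 = 4618.76 hours.

4620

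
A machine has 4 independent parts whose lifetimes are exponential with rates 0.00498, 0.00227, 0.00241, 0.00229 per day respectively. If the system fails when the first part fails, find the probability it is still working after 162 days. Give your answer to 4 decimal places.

0.1443

The time to first failure is exponential with rate Σλ = 0.00498 + 0.00227 + 0.00241 + 0.00229 = 0.01195.
P(min > 162) = e^(−0.01195·162) = e^(−1.9359) ≈ 0.1443.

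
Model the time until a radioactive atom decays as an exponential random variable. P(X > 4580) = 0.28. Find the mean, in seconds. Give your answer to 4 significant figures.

e^(−λ·4580) = 0.28 ⇒ λ = −ln(0.28)/4580 = 0.00027794.
Mean = 1/λ = 3597.9 seconds.

3598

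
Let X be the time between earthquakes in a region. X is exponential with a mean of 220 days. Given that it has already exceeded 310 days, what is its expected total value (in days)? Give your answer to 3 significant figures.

530

The rate is λ = 1/220 = 0.00454545 per day.
By memorylessness, E[X | X > 310] = 310 + 1/λ = 310 + 220 = 530 days.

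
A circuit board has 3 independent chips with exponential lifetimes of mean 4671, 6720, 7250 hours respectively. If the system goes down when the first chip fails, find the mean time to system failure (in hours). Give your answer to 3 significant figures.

2000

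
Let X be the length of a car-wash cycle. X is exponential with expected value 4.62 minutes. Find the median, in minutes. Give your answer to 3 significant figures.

The rate is λ = 1/4.62 = 0.21645 per minute.
Set 1 − e^(−λt) = 0.5, so t = −ln(0.5)/λ = 0.69315/0.21645 ≈ 3.20234 minutes.

3.20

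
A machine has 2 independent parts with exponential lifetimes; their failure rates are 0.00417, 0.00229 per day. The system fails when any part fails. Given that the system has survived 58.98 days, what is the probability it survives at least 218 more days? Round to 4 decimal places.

0.2446

Time to first failure ~ Exp(Σλ) with Σλ = 0.00646.
By memorylessness, P(T > 58.98+218 | T > 58.98) = P(T > 218) = e^(−0.00646·218) ≈ 0.2446.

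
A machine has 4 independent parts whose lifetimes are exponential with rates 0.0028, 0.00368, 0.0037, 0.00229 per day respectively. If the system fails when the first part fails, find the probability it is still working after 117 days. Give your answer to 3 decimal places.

The time to first failure is exponential with rate Σλ = 0.0028 + 0.00368 + 0.0037 + 0.00229 = 0.01247.
P(min > 117) = e^(−0.01247·117) = e^(−1.459) ≈ 0.232.

0.232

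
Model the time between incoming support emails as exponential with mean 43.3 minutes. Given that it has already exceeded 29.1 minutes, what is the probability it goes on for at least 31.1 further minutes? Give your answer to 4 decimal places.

The rate is λ = 1/43.3 = 0.0230947 per minute.
P(X > s+t | X > s) = e^(−λ(s+t))/e^(−λs) = e^(−λt), independent of s = 29.1.
P(X > 31.1) = e^(−0.71824) ≈ 0.4876.

0.4876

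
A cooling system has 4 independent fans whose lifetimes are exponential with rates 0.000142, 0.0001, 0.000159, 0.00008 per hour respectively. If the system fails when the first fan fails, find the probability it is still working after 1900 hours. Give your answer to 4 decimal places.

0.4010

The time to first failure is exponential with rate Σλ = 0.000142 + 0.0001 + 0.000159 + 0.00008 = 0.000481.
P(min > 1900) = e^(−0.000481·1900) = e^(−0.9139) ≈ 0.4010.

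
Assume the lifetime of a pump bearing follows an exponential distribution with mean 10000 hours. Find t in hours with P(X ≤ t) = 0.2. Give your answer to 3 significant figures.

The rate is λ = 1/10000 = 0.0001 per hour.
Set 1 − e^(−λt) = 0.2, so t = −ln(0.8)/λ = 0.22314/0.0001 ≈ 2231.44 hours.

2230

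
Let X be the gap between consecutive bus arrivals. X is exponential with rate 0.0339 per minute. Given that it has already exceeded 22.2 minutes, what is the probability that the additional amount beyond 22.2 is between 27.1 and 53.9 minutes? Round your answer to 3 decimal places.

Memoryless: the residual past 22.2 is again Exp(λ).
P(27.1 < residual < 53.9) = e^(−λ·27.1) − e^(−λ·53.9) = 0.39904 − 0.16086 ≈ 0.238.

0.238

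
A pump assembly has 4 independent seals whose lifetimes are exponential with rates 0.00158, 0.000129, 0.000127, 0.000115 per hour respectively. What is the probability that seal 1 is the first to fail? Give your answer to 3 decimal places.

The time to first failure is exponential with rate Σλ = 0.00158 + 0.000129 + 0.000127 + 0.000115 = 0.001951.
P(seal 1 first) = λ_1/Σλ = 0.00158/0.001951 ≈ 0.810.

0.810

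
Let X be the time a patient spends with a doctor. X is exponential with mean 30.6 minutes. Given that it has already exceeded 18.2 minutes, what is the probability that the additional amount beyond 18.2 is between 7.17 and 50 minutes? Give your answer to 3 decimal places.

0.596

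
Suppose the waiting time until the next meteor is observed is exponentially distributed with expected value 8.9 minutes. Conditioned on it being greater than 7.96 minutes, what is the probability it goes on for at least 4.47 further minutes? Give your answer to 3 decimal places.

The rate is λ = 1/8.9 = 0.11236 per minute.
By the memoryless property, P(X > 7.96+4.47 | X > 7.96) = P(X > 4.47).
P(X > 4.47) = e^(−0.50225) ≈ 0.605.

0.605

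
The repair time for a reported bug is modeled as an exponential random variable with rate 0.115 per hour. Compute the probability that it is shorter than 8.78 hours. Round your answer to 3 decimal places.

P(X ≤ 8.78) = 1 − e^(−λ·8.78) = 1 − e^(−1.0097) ≈ 0.636.

0.636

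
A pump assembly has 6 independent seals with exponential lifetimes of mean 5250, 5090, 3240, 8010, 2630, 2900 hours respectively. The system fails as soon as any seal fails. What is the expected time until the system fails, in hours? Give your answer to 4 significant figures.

647.0

The first failure time is exponential with rate Σλ_i = 1/5250 + 1/5090 + 1/3240 + 1/8010 + 1/2630 + 1/2900 = 0.00154548 per hour.
E[min] = 1/Σλ = 1/0.00154548 = 647.048 hours.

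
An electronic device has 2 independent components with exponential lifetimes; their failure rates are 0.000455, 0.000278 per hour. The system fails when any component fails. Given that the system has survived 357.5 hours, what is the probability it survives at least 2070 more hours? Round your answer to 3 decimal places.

Time to first failure ~ Exp(Σλ) with Σλ = 0.000733.
By memorylessness, P(T > 357.5+2070 | T > 357.5) = P(T > 2070) = e^(−0.000733·2070) ≈ 0.219.

0.219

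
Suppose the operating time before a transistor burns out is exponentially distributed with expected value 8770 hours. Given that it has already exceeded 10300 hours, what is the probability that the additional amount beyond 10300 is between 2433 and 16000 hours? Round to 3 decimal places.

0.596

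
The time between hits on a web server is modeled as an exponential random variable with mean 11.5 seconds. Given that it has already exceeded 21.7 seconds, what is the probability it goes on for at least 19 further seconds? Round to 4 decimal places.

0.1916

The rate is λ = 1/11.5 = 0.0869565 per second.
The exponential is memoryless, so the remaining time is again Exp(λ): the condition X > 21.7 is irrelevant.
P(X > 19) = e^(−1.6522) ≈ 0.1916.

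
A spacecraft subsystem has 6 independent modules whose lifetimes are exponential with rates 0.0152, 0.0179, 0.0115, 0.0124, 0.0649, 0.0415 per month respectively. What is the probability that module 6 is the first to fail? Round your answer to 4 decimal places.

0.2540

The time to first failure is exponential with rate Σλ = 0.0152 + 0.0179 + 0.0115 + 0.0124 + 0.0649 + 0.0415 = 0.1634.
P(module 6 first) = λ_6/Σλ = 0.0415/0.1634 ≈ 0.2540.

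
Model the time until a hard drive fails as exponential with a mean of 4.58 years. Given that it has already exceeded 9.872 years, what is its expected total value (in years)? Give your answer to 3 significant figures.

14.5

The rate is λ = 1/4.58 = 0.218341 per year.
By memorylessness, E[X | X > 9.872] = 9.872 + 1/λ = 9.872 + 4.58 = 14.452 years.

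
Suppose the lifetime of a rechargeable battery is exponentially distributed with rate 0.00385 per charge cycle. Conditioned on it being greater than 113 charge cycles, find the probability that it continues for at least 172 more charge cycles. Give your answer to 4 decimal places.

0.5157

P(X > s+t | X > s) = e^(−λ(s+t))/e^(−λs) = e^(−λt), independent of s = 113.
P(X > 172) = e^(−0.6622) ≈ 0.5157.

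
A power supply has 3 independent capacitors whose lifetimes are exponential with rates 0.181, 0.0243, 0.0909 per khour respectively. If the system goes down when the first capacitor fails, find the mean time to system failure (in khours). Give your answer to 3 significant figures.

3.38

The time to first failure is exponential with rate Σλ = 0.181 + 0.0243 + 0.0909 = 0.2962.
E[min] = 1/Σλ = 1/0.2962 = 3.3761 khours.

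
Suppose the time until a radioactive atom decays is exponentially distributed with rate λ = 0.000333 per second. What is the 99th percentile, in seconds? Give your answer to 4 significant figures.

13830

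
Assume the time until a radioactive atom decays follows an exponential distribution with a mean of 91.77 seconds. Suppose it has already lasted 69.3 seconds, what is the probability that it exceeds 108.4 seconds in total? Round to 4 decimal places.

The rate is λ = 1/91.77 = 0.0108968 per second.
P(X > s+t | X > s) = e^(−λ(s+t))/e^(−λs) = e^(−λt), independent of s = 69.3.
P(X > 39.1) = e^(−0.42607) ≈ 0.6531.

0.6531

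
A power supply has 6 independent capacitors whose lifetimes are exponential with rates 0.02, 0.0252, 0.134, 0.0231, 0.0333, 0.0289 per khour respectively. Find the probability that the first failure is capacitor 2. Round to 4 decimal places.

The time to first failure is exponential with rate Σλ = 0.02 + 0.0252 + 0.134 + 0.0231 + 0.0333 + 0.0289 = 0.2645.
P(capacitor 2 first) = λ_2/Σλ = 0.0252/0.2645 ≈ 0.0953.

0.0953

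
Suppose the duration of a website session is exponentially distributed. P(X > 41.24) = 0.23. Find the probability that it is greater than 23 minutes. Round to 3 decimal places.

e^(−λ·41.24) = 0.23 ⇒ λ = −ln(0.23)/41.24 = 0.0356371.
P(X > 23) = e^(−0.0356371·23) = e^(−0.81965) ≈ 0.441.

0.441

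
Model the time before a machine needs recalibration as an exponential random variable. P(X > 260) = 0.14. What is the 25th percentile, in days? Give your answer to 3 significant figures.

38.0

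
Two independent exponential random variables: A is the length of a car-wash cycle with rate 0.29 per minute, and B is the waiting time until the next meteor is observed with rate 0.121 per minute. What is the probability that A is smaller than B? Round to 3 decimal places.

0.706

λ_1 = 0.29, λ_2 = 0.121.
For independent exponentials, P(A < B) = λ_1/(λ_1+λ_2) = 0.29/0.411 ≈ 0.706.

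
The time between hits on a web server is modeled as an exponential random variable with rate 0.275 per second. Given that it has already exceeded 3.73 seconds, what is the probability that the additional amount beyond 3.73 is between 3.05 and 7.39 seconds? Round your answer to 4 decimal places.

0.3012

Memoryless: the residual past 3.73 is again Exp(λ).
P(3.05 < residual < 7.39) = e^(−λ·3.05) − e^(−λ·7.39) = 0.43225 − 0.13104 ≈ 0.3012.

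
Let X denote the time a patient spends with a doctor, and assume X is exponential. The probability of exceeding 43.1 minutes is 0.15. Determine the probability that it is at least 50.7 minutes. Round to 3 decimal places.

e^(−λ·43.1) = 0.15 ⇒ λ = −ln(0.15)/43.1 = 0.0440167.
P(X > 50.7) = e^(−0.0440167·50.7) = e^(−2.2316) ≈ 0.107.

0.107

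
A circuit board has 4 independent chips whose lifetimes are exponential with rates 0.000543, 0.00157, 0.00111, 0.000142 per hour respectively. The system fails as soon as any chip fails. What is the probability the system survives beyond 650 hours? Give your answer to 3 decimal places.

The time to first failure is exponential with rate Σλ = 0.000543 + 0.00157 + 0.00111 + 0.000142 = 0.003365.
P(min > 650) = e^(−0.003365·650) = e^(−2.1873) ≈ 0.112.

0.112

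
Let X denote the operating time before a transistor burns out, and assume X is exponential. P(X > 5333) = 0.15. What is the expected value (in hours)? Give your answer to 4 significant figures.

2811

e^(−λ·5333) = 0.15 ⇒ λ = −ln(0.15)/5333 = 0.000355732.
Mean = 1/λ = 2811.1 hours.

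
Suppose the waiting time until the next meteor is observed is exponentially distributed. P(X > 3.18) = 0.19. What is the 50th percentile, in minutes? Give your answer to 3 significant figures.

1.33

e^(−λ·3.18) = 0.19 ⇒ λ = −ln(0.19)/3.18 = 0.522243.
50th percentile: 1 − e^(−λt) = 0.5, t = −ln(0.5)/λ = 1.32725 minutes.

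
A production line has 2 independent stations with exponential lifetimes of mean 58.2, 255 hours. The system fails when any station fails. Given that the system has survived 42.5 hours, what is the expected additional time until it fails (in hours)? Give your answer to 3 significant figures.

First-failure rate Σλ = 1/58.2 + 1/255 = 0.0211037.
By memorylessness the expected residual is 1/Σλ = 47.3851 hours, regardless of the 42.5 already elapsed.

47.4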